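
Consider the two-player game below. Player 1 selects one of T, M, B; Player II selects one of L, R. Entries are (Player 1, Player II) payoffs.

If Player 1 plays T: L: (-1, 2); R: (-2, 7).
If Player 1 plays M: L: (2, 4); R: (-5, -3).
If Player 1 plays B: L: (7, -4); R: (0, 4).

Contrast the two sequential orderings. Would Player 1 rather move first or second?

If Player 1 leads: Player II's best replies are T→R, M→L, B→R; Player 1's induced payoffs -2, 2, 0; outcome (M, L), payoffs (2, 4).
If Player II leads: Player 1's best replies are L→B, R→B; Player II's induced payoffs -4, 4; outcome (B, R), payoffs (0, 4).
Player 1 gets 2 moving first and 0 moving second, so Player 1 prefers to move first.

first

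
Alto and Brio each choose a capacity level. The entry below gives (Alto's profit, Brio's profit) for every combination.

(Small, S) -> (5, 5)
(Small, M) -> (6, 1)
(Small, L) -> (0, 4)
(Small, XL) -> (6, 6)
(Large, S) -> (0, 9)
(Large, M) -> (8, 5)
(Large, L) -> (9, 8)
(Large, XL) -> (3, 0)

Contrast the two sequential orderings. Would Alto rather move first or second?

If Alto leads: Brio's best replies are Small→XL, Large→S; Alto's induced payoffs 6, 0; outcome (Small, XL), payoffs (6, 6).
If Brio leads: Alto's best replies are S→Small, M→Large, L→Large, XL→Small; Brio's induced payoffs 5, 5, 8, 6; outcome (Large, L), payoffs (9, 8).
Alto gets 6 moving first and 9 moving second, so Alto prefers to move second.

second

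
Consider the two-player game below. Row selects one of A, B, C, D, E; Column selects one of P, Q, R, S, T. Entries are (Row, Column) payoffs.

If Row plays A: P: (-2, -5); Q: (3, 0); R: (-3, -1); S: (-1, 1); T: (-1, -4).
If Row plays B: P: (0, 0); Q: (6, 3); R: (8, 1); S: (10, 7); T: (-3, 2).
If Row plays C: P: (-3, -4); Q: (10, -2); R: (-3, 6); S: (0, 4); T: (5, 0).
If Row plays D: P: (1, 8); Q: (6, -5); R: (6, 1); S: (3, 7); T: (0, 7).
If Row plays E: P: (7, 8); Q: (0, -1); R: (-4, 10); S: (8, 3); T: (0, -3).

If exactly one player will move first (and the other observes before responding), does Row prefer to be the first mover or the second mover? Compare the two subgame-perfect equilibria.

If Row leads: Column's best replies are A→S, B→S, C→R, D→P, E→R; Row's induced payoffs -1, 10, -3, 1, -4; outcome (B, S), payoffs (10, 7).
If Column leads: Row's best replies are P→E, Q→C, R→B, S→B, T→C; Column's induced payoffs 8, -2, 1, 7, 0; outcome (E, P), payoffs (7, 8).
Row gets 10 moving first and 7 moving second, so Row prefers to move first.

first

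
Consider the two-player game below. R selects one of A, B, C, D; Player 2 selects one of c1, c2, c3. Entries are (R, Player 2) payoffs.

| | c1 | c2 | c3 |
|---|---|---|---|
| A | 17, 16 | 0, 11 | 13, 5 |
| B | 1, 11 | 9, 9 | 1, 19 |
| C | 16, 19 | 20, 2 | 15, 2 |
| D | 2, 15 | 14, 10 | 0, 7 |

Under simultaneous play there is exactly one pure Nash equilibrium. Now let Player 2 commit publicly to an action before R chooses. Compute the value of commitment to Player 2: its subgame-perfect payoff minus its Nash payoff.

Backward induction with Player 2 moving first.
- c1: BR = A, leader payoff 16.
- c2: BR = C, leader payoff 2.
- c3: BR = C, leader payoff 2.
Among 16, 2, 2, the best is 16 at c1. Subgame-perfect outcome: (A, c1) with payoffs (17, 16).
Under simultaneous play:
R's best replies: c1→A; c2→C; c3→C.
Player 2's best replies: A→c1; B→c3; C→c1; D→c1.
Only (A, c1) has each player best-responding; Nash payoffs (17, 16).
Player 2's commitment gain: 16 − 16 = 0.

0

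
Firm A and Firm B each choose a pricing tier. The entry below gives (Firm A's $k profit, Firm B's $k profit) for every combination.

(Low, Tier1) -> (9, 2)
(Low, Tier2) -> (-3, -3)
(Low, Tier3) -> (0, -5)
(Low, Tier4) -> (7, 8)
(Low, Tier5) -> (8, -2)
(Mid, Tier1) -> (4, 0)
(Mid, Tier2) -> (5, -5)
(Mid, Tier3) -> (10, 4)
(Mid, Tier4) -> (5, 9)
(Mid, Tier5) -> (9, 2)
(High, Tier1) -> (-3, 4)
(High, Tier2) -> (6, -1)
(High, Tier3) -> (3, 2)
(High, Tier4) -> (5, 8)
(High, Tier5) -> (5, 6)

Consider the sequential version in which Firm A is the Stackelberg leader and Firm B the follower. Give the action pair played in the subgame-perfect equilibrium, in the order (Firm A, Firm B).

Backward induction with Firm A moving first.
- Low → Firm B plays Tier4 (best of 2, -3, -5, 8, -2); Firm A gets 7.
- Mid → Firm B plays Tier4 (best of 0, -5, 4, 9, 2); Firm A gets 5.
- High → Firm B plays Tier4 (best of 4, -1, 2, 8, 6); Firm A gets 5.
Among 7, 5, 5, the best is 7 at Low. Subgame-perfect outcome: (Low, Tier4) with payoffs (7, 8).

(Low, Tier4)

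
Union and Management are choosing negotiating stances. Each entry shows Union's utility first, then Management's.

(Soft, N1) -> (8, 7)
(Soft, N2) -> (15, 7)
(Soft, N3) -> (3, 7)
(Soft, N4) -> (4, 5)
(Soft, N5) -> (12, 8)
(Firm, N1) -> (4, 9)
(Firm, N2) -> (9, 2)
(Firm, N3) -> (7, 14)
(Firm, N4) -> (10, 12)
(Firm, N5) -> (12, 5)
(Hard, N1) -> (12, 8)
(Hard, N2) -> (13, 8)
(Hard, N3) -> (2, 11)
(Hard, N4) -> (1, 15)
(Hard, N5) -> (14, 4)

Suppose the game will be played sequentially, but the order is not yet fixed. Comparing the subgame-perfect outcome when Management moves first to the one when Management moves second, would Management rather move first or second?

first

If Union leads: Management's best replies are Soft→N5, Firm→N3, Hard→N4; Union's induced payoffs 12, 7, 1; outcome (Soft, N5), payoffs (12, 8).
If Management leads: Union's best replies are N1→Hard, N2→Soft, N3→Firm, N4→Firm, N5→Hard; Management's induced payoffs 8, 7, 14, 12, 4; outcome (Firm, N3), payoffs (7, 14).
Management gets 14 moving first and 8 moving second, so Management prefers to move first.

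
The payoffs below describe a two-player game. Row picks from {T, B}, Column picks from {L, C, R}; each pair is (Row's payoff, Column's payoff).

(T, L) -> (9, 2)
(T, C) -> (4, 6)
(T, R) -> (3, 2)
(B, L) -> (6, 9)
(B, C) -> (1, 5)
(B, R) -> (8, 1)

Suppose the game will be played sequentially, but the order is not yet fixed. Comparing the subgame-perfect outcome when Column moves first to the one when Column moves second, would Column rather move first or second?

second

If Row leads: Column's best replies are T→C, B→L; Row's induced payoffs 4, 6; outcome (B, L), payoffs (6, 9).
If Column leads: Row's best replies are L→T, C→T, R→B; Column's induced payoffs 2, 6, 1; outcome (T, C), payoffs (4, 6).
Column gets 6 moving first and 9 moving second, so Column prefers to move second.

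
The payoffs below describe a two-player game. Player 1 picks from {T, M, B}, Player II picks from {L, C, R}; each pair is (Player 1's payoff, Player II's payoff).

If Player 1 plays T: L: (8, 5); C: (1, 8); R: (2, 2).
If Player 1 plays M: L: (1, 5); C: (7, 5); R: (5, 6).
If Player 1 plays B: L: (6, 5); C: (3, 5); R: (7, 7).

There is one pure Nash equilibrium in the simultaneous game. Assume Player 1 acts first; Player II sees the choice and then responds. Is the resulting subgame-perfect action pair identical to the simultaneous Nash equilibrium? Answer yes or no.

Work backward from Player II's decision.
- T: BR = C, leader payoff 1.
- M: BR = R, leader payoff 5.
- B: BR = R, leader payoff 7.
Maximizing over 1, 5, 7, Player 1 chooses B. Subgame-perfect outcome: (B, R) with payoffs (7, 7).
Now find the simultaneous Nash equilibrium.
Player 1's best replies: L→T; C→M; R→B.
Player II's best replies: T→C; M→R; B→R.
Only (B, R) has each player best-responding; Nash payoffs (7, 7).
Sequential outcome (B, R) coincides with the Nash profile (B, R).

yes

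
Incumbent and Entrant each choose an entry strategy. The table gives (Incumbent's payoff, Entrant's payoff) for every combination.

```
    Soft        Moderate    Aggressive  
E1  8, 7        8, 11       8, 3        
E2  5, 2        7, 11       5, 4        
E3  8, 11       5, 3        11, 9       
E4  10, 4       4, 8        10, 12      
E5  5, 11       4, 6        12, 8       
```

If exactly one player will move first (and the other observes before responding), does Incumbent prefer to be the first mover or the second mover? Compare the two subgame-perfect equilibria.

first

If Incumbent leads: Entrant's best replies are E1→Moderate, E2→Moderate, E3→Soft, E4→Aggressive, E5→Soft; Incumbent's induced payoffs 8, 7, 8, 10, 5; outcome (E4, Aggressive), payoffs (10, 12).
If Entrant leads: Incumbent's best replies are Soft→E4, Moderate→E1, Aggressive→E5; Entrant's induced payoffs 4, 11, 8; outcome (E1, Moderate), payoffs (8, 11).
Incumbent gets 10 moving first and 8 moving second, so Incumbent prefers to move first.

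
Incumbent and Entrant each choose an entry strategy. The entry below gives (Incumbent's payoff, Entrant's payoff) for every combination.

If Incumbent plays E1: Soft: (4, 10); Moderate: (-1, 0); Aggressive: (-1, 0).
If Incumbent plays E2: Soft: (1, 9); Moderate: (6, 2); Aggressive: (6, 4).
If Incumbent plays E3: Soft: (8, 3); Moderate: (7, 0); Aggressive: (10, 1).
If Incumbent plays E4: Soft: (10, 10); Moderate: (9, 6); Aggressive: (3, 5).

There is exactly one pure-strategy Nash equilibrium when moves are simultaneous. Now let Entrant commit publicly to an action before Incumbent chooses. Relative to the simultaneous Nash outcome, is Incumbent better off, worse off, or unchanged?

unchanged

Work backward from Incumbent's decision.
- Soft → Incumbent plays E4 (best of 4, 1, 8, 10); Entrant gets 10.
- Moderate → Incumbent plays E4 (best of -1, 6, 7, 9); Entrant gets 6.
- Aggressive → Incumbent plays E3 (best of -1, 6, 10, 3); Entrant gets 1.
Entrant's induced payoffs are 10, 6, 1, so Entrant commits to Soft. Subgame-perfect outcome: (E4, Soft) with payoffs (10, 10).
Now find the simultaneous Nash equilibrium.
Incumbent's best replies: Soft→E4; Moderate→E4; Aggressive→E3.
Entrant's best replies: E1→Soft; E2→Soft; E3→Soft; E4→Soft.
Only (E4, Soft) has each player best-responding; Nash payoffs (10, 10).
Incumbent earns 10 sequentially versus 10 at the Nash outcome: unchanged.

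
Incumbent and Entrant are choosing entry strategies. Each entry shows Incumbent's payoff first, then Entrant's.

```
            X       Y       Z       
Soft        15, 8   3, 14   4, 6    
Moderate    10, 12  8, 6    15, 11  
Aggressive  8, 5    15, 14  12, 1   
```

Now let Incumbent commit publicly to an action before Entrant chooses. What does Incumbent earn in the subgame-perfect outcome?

Entrant best-responds to each possible Incumbent move:
- Soft: Entrant compares 8, 14, 6 and picks Y; Incumbent would get 3.
- Moderate: Entrant compares 12, 6, 11 and picks X; Incumbent would get 10.
- Aggressive: Entrant compares 5, 14, 1 and picks Y; Incumbent would get 15.
Incumbent's induced payoffs are 3, 10, 15, so Incumbent commits to Aggressive. Subgame-perfect outcome: (Aggressive, Y) with payoffs (15, 14).

15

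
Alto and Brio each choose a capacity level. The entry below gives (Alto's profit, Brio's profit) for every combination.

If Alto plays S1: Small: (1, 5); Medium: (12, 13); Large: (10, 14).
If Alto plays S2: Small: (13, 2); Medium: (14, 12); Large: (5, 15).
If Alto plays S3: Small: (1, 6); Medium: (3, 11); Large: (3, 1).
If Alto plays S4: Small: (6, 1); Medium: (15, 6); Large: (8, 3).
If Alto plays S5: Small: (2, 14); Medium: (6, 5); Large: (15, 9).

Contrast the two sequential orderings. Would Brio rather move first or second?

first

If Alto leads: Brio's best replies are S1→Large, S2→Large, S3→Medium, S4→Medium, S5→Small; Alto's induced payoffs 10, 5, 3, 15, 2; outcome (S4, Medium), payoffs (15, 6).
If Brio leads: Alto's best replies are Small→S2, Medium→S4, Large→S5; Brio's induced payoffs 2, 6, 9; outcome (S5, Large), payoffs (15, 9).
Brio gets 9 moving first and 6 moving second, so Brio prefers to move first.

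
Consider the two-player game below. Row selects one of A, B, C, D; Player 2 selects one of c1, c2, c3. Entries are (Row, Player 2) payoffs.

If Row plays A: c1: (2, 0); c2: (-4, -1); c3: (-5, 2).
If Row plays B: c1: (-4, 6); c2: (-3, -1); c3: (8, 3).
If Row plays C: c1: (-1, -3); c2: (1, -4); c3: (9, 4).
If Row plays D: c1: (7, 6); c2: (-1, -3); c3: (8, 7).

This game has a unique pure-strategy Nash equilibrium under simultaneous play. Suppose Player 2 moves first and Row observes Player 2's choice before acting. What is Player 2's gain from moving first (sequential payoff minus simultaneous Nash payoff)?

Work backward from Row's decision.
- c1: BR = D, leader payoff 6.
- c2: BR = C, leader payoff -4.
- c3: BR = C, leader payoff 4.
Player 2's induced payoffs are 6, -4, 4, so Player 2 commits to c1. Subgame-perfect outcome: (D, c1) with payoffs (7, 6).
Now find the simultaneous Nash equilibrium.
Row's best replies: c1→D; c2→C; c3→C.
Player 2's best replies: A→c3; B→c1; C→c3; D→c3.
The unique mutual best reply is (C, c3), giving (9, 4).
Player 2's commitment gain: 6 − 4 = 2.

2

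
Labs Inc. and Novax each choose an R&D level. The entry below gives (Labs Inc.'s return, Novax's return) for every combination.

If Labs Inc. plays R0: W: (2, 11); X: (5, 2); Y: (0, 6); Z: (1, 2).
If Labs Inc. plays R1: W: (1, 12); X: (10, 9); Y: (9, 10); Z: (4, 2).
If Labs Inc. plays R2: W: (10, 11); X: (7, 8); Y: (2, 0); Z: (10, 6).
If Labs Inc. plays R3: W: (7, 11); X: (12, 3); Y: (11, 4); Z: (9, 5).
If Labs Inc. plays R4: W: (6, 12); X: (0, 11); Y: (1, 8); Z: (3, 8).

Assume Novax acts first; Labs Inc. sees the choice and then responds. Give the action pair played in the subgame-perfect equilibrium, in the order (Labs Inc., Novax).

Backward induction with Novax moving first.
- W → Labs Inc. plays R2 (best of 2, 1, 10, 7, 6); Novax gets 11.
- X → Labs Inc. plays R3 (best of 5, 10, 7, 12, 0); Novax gets 3.
- Y → Labs Inc. plays R3 (best of 0, 9, 2, 11, 1); Novax gets 4.
- Z → Labs Inc. plays R2 (best of 1, 4, 10, 9, 3); Novax gets 6.
Maximizing over 11, 3, 4, 6, Novax chooses W. Subgame-perfect outcome: (R2, W) with payoffs (10, 11).

(R2, W)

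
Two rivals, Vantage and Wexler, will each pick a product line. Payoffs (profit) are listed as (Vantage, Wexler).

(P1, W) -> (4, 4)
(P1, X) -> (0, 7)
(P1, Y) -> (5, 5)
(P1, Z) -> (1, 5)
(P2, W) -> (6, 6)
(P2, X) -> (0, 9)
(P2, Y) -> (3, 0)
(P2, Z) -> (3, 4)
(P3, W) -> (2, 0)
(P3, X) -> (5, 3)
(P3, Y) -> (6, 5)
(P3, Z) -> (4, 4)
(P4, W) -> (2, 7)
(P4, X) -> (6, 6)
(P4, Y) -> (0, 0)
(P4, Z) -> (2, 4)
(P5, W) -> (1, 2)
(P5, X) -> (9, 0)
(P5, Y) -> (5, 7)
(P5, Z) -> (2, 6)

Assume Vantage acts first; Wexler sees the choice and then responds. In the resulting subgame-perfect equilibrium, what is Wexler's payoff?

5

Backward induction with Vantage moving first.
- P1: BR = X, leader payoff 0.
- P2: BR = X, leader payoff 0.
- P3: BR = Y, leader payoff 6.
- P4: BR = W, leader payoff 2.
- P5: BR = Y, leader payoff 5.
Among 0, 0, 6, 2, 5, the best is 6 at P3. Subgame-perfect outcome: (P3, Y) with payoffs (6, 5).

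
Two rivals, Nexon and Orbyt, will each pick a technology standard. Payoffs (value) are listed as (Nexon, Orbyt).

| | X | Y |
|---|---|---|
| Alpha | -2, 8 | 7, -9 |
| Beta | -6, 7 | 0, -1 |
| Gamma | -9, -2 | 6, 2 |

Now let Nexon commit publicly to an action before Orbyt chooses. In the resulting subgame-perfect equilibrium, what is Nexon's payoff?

Solve by backward induction (Nexon leads).
- Alpha: BR = X, leader payoff -2.
- Beta: BR = X, leader payoff -6.
- Gamma: BR = Y, leader payoff 6.
Nexon's induced payoffs are -2, -6, 6, so Nexon commits to Gamma. Subgame-perfect outcome: (Gamma, Y) with payoffs (6, 2).

6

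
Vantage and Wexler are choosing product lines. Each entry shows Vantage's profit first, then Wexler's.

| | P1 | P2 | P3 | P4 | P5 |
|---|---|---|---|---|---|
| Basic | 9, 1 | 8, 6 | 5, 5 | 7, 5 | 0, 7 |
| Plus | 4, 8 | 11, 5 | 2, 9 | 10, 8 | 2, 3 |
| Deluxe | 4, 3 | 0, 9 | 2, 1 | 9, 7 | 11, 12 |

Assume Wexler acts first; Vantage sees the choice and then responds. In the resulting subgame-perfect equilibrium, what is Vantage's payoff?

Solve by backward induction (Wexler leads).
- P1: Vantage compares 9, 4, 4 and picks Basic; Wexler would get 1.
- P2: Vantage compares 8, 11, 0 and picks Plus; Wexler would get 5.
- P3: Vantage compares 5, 2, 2 and picks Basic; Wexler would get 5.
- P4: Vantage compares 7, 10, 9 and picks Plus; Wexler would get 8.
- P5: Vantage compares 0, 2, 11 and picks Deluxe; Wexler would get 12.
Maximizing over 1, 5, 5, 8, 12, Wexler chooses P5. Subgame-perfect outcome: (Deluxe, P5) with payoffs (11, 12).

11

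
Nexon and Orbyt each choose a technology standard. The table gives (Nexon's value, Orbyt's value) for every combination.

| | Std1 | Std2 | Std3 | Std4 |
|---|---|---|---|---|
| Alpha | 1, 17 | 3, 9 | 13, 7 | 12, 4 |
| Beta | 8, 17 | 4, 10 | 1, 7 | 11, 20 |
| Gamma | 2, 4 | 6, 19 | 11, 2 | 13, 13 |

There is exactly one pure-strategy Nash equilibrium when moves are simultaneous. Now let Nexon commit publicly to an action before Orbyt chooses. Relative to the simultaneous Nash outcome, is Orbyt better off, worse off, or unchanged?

Solve by backward induction (Nexon leads).
- Alpha → Orbyt plays Std1 (best of 17, 9, 7, 4); Nexon gets 1.
- Beta → Orbyt plays Std4 (best of 17, 10, 7, 20); Nexon gets 11.
- Gamma → Orbyt plays Std2 (best of 4, 19, 2, 13); Nexon gets 6.
Nexon's induced payoffs are 1, 11, 6, so Nexon commits to Beta. Subgame-perfect outcome: (Beta, Std4) with payoffs (11, 20).
Now find the simultaneous Nash equilibrium.
Nexon's best replies: Std1→Beta; Std2→Gamma; Std3→Alpha; Std4→Gamma.
Orbyt's best replies: Alpha→Std1; Beta→Std4; Gamma→Std2.
Only (Gamma, Std2) has each player best-responding; Nash payoffs (6, 19).
Orbyt earns 20 sequentially versus 19 at the Nash outcome: better off.

better off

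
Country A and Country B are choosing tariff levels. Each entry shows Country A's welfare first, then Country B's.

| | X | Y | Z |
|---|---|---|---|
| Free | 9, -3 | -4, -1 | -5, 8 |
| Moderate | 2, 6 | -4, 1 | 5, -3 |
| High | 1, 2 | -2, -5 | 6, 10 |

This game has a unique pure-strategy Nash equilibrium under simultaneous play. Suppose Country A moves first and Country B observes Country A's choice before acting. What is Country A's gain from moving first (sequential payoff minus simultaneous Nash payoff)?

0

Country B best-responds to each possible Country A move:
- Free: Country B compares -3, -1, 8 and picks Z; Country A would get -5.
- Moderate: Country B compares 6, 1, -3 and picks X; Country A would get 2.
- High: Country B compares 2, -5, 10 and picks Z; Country A would get 6.
Country A's induced payoffs are -5, 2, 6, so Country A commits to High. Subgame-perfect outcome: (High, Z) with payoffs (6, 10).
Under simultaneous play:
Country A's best replies: X→Free; Y→High; Z→High.
Country B's best replies: Free→Z; Moderate→X; High→Z.
The unique mutual best reply is (High, Z), giving (6, 10).
Country A's commitment gain: 6 − 6 = 0.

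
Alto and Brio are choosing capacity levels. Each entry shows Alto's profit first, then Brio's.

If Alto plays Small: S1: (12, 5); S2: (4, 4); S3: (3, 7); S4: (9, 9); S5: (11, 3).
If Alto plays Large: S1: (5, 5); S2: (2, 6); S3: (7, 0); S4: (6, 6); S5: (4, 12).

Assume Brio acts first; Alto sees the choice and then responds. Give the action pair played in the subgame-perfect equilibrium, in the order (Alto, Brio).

(Small, S4)

Alto best-responds to each possible Brio move:
- S1: Alto compares 12, 5 and picks Small; Brio would get 5.
- S2: Alto compares 4, 2 and picks Small; Brio would get 4.
- S3: Alto compares 3, 7 and picks Large; Brio would get 0.
- S4: Alto compares 9, 6 and picks Small; Brio would get 9.
- S5: Alto compares 11, 4 and picks Small; Brio would get 3.
Among 5, 4, 0, 9, 3, the best is 9 at S4. Subgame-perfect outcome: (Small, S4) with payoffs (9, 9).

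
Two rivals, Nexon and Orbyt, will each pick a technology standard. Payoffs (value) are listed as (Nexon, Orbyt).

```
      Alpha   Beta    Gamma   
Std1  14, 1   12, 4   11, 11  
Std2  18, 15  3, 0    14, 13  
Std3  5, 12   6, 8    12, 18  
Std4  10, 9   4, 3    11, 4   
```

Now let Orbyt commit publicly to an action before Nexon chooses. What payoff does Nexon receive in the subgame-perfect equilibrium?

Solve by backward induction (Orbyt leads).
- Alpha: BR = Std2, leader payoff 15.
- Beta: BR = Std1, leader payoff 4.
- Gamma: BR = Std2, leader payoff 13.
Maximizing over 15, 4, 13, Orbyt chooses Alpha. Subgame-perfect outcome: (Std2, Alpha) with payoffs (18, 15).

18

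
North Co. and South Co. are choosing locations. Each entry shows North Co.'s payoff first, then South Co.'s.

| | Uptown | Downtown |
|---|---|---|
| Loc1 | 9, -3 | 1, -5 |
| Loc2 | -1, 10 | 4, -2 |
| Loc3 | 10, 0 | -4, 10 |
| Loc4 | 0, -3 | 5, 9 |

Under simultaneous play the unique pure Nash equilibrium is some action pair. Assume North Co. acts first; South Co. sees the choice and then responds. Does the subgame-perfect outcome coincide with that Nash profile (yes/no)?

no

South Co. best-responds to each possible North Co. move:
- Loc1 → South Co. plays Uptown (best of -3, -5); North Co. gets 9.
- Loc2 → South Co. plays Uptown (best of 10, -2); North Co. gets -1.
- Loc3 → South Co. plays Downtown (best of 0, 10); North Co. gets -4.
- Loc4 → South Co. plays Downtown (best of -3, 9); North Co. gets 5.
Among 9, -1, -4, 5, the best is 9 at Loc1. Subgame-perfect outcome: (Loc1, Uptown) with payoffs (9, -3).
Under simultaneous play:
North Co.'s best replies: Uptown→Loc3; Downtown→Loc4.
South Co.'s best replies: Loc1→Uptown; Loc2→Uptown; Loc3→Downtown; Loc4→Downtown.
The unique mutual best reply is (Loc4, Downtown), giving (5, 9).
Sequential outcome (Loc1, Uptown) differs from the Nash profile (Loc4, Downtown).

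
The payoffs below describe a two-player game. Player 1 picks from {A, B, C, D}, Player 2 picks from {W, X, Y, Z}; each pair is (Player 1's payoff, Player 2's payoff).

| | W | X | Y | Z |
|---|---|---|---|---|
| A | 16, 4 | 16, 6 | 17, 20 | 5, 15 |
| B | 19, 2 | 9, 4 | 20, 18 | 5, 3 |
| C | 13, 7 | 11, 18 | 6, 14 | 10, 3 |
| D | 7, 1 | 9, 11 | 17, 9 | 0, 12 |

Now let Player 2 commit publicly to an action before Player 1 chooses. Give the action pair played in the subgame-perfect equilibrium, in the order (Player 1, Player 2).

Solve by backward induction (Player 2 leads).
- W → Player 1 plays B (best of 16, 19, 13, 7); Player 2 gets 2.
- X → Player 1 plays A (best of 16, 9, 11, 9); Player 2 gets 6.
- Y → Player 1 plays B (best of 17, 20, 6, 17); Player 2 gets 18.
- Z → Player 1 plays C (best of 5, 5, 10, 0); Player 2 gets 3.
Maximizing over 2, 6, 18, 3, Player 2 chooses Y. Subgame-perfect outcome: (B, Y) with payoffs (20, 18).

(B, Y)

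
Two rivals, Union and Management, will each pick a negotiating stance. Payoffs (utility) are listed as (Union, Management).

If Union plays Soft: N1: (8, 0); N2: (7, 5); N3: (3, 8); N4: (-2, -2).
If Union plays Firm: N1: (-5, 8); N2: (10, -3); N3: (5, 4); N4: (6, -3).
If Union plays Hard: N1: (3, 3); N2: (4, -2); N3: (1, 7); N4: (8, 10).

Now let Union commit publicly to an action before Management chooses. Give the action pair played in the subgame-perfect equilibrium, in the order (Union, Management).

Backward induction with Union moving first.
- Soft: Management compares 0, 5, 8, -2 and picks N3; Union would get 3.
- Firm: Management compares 8, -3, 4, -3 and picks N1; Union would get -5.
- Hard: Management compares 3, -2, 7, 10 and picks N4; Union would get 8.
Union's induced payoffs are 3, -5, 8, so Union commits to Hard. Subgame-perfect outcome: (Hard, N4) with payoffs (8, 10).

(Hard, N4)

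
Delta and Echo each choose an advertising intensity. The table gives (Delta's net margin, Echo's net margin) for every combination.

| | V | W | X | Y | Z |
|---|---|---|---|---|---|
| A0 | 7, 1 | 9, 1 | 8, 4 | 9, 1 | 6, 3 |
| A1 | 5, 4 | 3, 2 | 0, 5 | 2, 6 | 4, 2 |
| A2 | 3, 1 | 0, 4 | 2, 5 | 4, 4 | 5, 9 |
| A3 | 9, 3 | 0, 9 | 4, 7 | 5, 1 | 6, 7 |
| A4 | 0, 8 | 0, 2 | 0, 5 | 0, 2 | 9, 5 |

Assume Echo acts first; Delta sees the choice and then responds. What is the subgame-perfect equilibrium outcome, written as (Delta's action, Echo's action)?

(A4, Z)

Solve by backward induction (Echo leads).
- V: Delta compares 7, 5, 3, 9, 0 and picks A3; Echo would get 3.
- W: Delta compares 9, 3, 0, 0, 0 and picks A0; Echo would get 1.
- X: Delta compares 8, 0, 2, 4, 0 and picks A0; Echo would get 4.
- Y: Delta compares 9, 2, 4, 5, 0 and picks A0; Echo would get 1.
- Z: Delta compares 6, 4, 5, 6, 9 and picks A4; Echo would get 5.
Among 3, 1, 4, 1, 5, the best is 5 at Z. Subgame-perfect outcome: (A4, Z) with payoffs (9, 5).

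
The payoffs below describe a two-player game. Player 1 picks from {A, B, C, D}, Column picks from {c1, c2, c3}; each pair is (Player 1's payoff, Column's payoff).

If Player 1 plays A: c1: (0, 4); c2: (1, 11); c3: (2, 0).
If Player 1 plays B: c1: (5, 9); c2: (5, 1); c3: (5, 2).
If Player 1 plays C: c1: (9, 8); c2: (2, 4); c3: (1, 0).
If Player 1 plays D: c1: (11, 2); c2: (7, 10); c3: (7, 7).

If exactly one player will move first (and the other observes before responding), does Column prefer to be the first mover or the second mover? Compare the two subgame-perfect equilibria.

If Player 1 leads: Column's best replies are A→c2, B→c1, C→c1, D→c2; Player 1's induced payoffs 1, 5, 9, 7; outcome (C, c1), payoffs (9, 8).
If Column leads: Player 1's best replies are c1→D, c2→D, c3→D; Column's induced payoffs 2, 10, 7; outcome (D, c2), payoffs (7, 10).
Column gets 10 moving first and 8 moving second, so Column prefers to move first.

first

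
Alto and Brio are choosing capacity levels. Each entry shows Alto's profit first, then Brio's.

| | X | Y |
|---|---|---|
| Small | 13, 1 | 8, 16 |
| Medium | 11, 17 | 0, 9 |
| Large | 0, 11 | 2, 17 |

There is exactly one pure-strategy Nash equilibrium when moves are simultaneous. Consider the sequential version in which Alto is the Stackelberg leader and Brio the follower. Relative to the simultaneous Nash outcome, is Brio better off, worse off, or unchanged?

better off

Brio best-responds to each possible Alto move:
- Small: Brio compares 1, 16 and picks Y; Alto would get 8.
- Medium: Brio compares 17, 9 and picks X; Alto would get 11.
- Large: Brio compares 11, 17 and picks Y; Alto would get 2.
Maximizing over 8, 11, 2, Alto chooses Medium. Subgame-perfect outcome: (Medium, X) with payoffs (11, 17).
Now find the simultaneous Nash equilibrium.
Alto's best replies: X→Small; Y→Small.
Brio's best replies: Small→Y; Medium→X; Large→Y.
Only (Small, Y) has each player best-responding; Nash payoffs (8, 16).
Brio earns 17 sequentially versus 16 at the Nash outcome: better off.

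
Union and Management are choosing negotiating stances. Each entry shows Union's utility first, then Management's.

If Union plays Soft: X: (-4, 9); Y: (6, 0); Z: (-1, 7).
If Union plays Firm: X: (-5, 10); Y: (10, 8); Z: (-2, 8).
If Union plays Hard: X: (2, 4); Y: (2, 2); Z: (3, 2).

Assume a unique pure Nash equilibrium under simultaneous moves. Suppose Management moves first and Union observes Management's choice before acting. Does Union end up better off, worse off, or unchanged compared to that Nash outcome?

better off

Work backward from Union's decision.
- X: Union compares -4, -5, 2 and picks Hard; Management would get 4.
- Y: Union compares 6, 10, 2 and picks Firm; Management would get 8.
- Z: Union compares -1, -2, 3 and picks Hard; Management would get 2.
Management's induced payoffs are 4, 8, 2, so Management commits to Y. Subgame-perfect outcome: (Firm, Y) with payoffs (10, 8).
For the simultaneous game, intersect best replies.
Union's best replies: X→Hard; Y→Firm; Z→Hard.
Management's best replies: Soft→X; Firm→X; Hard→X.
Only (Hard, X) has each player best-responding; Nash payoffs (2, 4).
Union earns 10 sequentially versus 2 at the Nash outcome: better off.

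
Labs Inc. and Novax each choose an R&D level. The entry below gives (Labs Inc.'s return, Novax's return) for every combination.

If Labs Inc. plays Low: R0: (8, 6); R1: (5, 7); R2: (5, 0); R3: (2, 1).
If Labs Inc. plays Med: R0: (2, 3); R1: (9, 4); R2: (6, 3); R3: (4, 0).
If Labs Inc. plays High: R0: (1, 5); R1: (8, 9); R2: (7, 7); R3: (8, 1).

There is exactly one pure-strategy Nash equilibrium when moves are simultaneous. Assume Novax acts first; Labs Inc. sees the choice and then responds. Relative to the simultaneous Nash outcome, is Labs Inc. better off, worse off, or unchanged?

Solve by backward induction (Novax leads).
- R0: BR = Low, leader payoff 6.
- R1: BR = Med, leader payoff 4.
- R2: BR = High, leader payoff 7.
- R3: BR = High, leader payoff 1.
Among 6, 4, 7, 1, the best is 7 at R2. Subgame-perfect outcome: (High, R2) with payoffs (7, 7).
For the simultaneous game, intersect best replies.
Labs Inc.'s best replies: R0→Low; R1→Med; R2→High; R3→High.
Novax's best replies: Low→R1; Med→R1; High→R1.
The unique mutual best reply is (Med, R1), giving (9, 4).
Labs Inc. earns 7 sequentially versus 9 at the Nash outcome: worse off.

worse off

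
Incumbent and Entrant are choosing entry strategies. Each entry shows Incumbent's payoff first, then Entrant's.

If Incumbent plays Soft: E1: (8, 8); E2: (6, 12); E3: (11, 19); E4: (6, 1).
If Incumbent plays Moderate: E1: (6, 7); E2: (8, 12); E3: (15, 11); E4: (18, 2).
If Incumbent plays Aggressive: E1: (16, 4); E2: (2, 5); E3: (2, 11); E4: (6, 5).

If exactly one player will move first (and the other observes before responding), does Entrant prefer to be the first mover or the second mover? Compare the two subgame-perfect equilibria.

If Incumbent leads: Entrant's best replies are Soft→E3, Moderate→E2, Aggressive→E3; Incumbent's induced payoffs 11, 8, 2; outcome (Soft, E3), payoffs (11, 19).
If Entrant leads: Incumbent's best replies are E1→Aggressive, E2→Moderate, E3→Moderate, E4→Moderate; Entrant's induced payoffs 4, 12, 11, 2; outcome (Moderate, E2), payoffs (8, 12).
Entrant gets 12 moving first and 19 moving second, so Entrant prefers to move second.

second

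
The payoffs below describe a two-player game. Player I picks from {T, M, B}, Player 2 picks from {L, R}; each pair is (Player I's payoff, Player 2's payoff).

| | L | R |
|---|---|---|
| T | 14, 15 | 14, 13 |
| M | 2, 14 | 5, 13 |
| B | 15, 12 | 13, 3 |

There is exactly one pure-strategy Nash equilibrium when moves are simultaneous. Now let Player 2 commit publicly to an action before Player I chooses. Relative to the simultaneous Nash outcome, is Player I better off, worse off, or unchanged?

worse off

Solve by backward induction (Player 2 leads).
- L → Player I plays B (best of 14, 2, 15); Player 2 gets 12.
- R → Player I plays T (best of 14, 5, 13); Player 2 gets 13.
Among 12, 13, the best is 13 at R. Subgame-perfect outcome: (T, R) with payoffs (14, 13).
Under simultaneous play:
Player I's best replies: L→B; R→T.
Player 2's best replies: T→L; M→L; B→L.
The unique mutual best reply is (B, L), giving (15, 12).
Player I earns 14 sequentially versus 15 at the Nash outcome: worse off.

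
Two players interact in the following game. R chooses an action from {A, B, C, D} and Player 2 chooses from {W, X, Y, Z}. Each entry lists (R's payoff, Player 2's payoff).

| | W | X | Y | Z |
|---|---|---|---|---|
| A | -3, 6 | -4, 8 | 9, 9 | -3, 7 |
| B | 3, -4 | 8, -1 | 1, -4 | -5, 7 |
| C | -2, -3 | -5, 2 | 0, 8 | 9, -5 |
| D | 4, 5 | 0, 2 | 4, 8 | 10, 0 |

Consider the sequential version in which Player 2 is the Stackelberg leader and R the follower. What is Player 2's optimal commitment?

Y

Solve by backward induction (Player 2 leads).
- W: BR = D, leader payoff 5.
- X: BR = B, leader payoff -1.
- Y: BR = A, leader payoff 9.
- Z: BR = D, leader payoff 0.
Player 2's induced payoffs are 5, -1, 9, 0, so Player 2 commits to Y. Subgame-perfect outcome: (A, Y) with payoffs (9, 9).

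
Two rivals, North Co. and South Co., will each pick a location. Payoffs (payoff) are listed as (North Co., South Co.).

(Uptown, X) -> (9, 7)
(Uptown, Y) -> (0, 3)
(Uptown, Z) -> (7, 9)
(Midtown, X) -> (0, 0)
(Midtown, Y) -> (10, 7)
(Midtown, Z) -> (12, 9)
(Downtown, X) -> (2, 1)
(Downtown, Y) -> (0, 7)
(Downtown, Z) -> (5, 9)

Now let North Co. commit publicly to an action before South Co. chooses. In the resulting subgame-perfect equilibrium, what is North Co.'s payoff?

Backward induction with North Co. moving first.
- Uptown → South Co. plays Z (best of 7, 3, 9); North Co. gets 7.
- Midtown → South Co. plays Z (best of 0, 7, 9); North Co. gets 12.
- Downtown → South Co. plays Z (best of 1, 7, 9); North Co. gets 5.
Among 7, 12, 5, the best is 12 at Midtown. Subgame-perfect outcome: (Midtown, Z) with payoffs (12, 9).

12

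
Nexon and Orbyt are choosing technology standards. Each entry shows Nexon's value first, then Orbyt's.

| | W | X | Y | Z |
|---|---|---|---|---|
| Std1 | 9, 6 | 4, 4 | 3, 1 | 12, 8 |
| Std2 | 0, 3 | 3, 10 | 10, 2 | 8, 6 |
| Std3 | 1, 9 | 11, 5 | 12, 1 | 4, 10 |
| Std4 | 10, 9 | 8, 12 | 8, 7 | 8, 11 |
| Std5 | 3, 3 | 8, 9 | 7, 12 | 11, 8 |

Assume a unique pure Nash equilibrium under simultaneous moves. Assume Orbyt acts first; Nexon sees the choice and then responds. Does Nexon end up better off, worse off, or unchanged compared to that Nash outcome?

worse off

Solve by backward induction (Orbyt leads).
- W → Nexon plays Std4 (best of 9, 0, 1, 10, 3); Orbyt gets 9.
- X → Nexon plays Std3 (best of 4, 3, 11, 8, 8); Orbyt gets 5.
- Y → Nexon plays Std3 (best of 3, 10, 12, 8, 7); Orbyt gets 1.
- Z → Nexon plays Std1 (best of 12, 8, 4, 8, 11); Orbyt gets 8.
Among 9, 5, 1, 8, the best is 9 at W. Subgame-perfect outcome: (Std4, W) with payoffs (10, 9).
Now find the simultaneous Nash equilibrium.
Nexon's best replies: W→Std4; X→Std3; Y→Std3; Z→Std1.
Orbyt's best replies: Std1→Z; Std2→X; Std3→Z; Std4→X; Std5→Y.
Only (Std1, Z) has each player best-responding; Nash payoffs (12, 8).
Nexon earns 10 sequentially versus 12 at the Nash outcome: worse off.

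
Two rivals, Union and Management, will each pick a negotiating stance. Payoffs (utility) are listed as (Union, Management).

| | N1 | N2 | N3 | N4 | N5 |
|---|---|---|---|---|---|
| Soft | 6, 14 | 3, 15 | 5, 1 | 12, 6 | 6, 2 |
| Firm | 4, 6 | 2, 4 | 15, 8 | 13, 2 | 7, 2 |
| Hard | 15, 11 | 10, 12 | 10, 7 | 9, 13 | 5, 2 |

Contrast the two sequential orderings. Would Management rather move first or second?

If Union leads: Management's best replies are Soft→N2, Firm→N3, Hard→N4; Union's induced payoffs 3, 15, 9; outcome (Firm, N3), payoffs (15, 8).
If Management leads: Union's best replies are N1→Hard, N2→Hard, N3→Firm, N4→Firm, N5→Firm; Management's induced payoffs 11, 12, 8, 2, 2; outcome (Hard, N2), payoffs (10, 12).
Management gets 12 moving first and 8 moving second, so Management prefers to move first.

first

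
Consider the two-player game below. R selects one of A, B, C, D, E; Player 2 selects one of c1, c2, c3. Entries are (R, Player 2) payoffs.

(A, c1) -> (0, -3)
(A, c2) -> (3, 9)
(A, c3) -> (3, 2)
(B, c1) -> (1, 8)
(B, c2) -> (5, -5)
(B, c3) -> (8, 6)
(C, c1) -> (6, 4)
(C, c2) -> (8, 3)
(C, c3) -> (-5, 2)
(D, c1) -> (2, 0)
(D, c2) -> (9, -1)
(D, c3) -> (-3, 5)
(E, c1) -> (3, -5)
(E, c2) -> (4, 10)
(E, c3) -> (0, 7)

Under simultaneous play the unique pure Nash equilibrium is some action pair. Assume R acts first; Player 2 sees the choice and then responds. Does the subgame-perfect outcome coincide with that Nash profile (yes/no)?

yes

Backward induction with R moving first.
- A → Player 2 plays c2 (best of -3, 9, 2); R gets 3.
- B → Player 2 plays c1 (best of 8, -5, 6); R gets 1.
- C → Player 2 plays c1 (best of 4, 3, 2); R gets 6.
- D → Player 2 plays c3 (best of 0, -1, 5); R gets -3.
- E → Player 2 plays c2 (best of -5, 10, 7); R gets 4.
Maximizing over 3, 1, 6, -3, 4, R chooses C. Subgame-perfect outcome: (C, c1) with payoffs (6, 4).
Now find the simultaneous Nash equilibrium.
R's best replies: c1→C; c2→D; c3→B.
Player 2's best replies: A→c2; B→c1; C→c1; D→c3; E→c2.
The unique mutual best reply is (C, c1), giving (6, 4).
Sequential outcome (C, c1) coincides with the Nash profile (C, c1).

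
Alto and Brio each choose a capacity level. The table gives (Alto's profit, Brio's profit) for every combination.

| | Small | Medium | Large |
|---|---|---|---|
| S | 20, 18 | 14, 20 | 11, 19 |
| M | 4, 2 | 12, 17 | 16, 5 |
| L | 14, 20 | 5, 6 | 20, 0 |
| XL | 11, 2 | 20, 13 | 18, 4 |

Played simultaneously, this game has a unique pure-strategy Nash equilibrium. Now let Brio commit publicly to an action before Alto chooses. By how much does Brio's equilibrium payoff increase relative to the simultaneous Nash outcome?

5

Solve by backward induction (Brio leads).
- Small: Alto compares 20, 4, 14, 11 and picks S; Brio would get 18.
- Medium: Alto compares 14, 12, 5, 20 and picks XL; Brio would get 13.
- Large: Alto compares 11, 16, 20, 18 and picks L; Brio would get 0.
Brio's induced payoffs are 18, 13, 0, so Brio commits to Small. Subgame-perfect outcome: (S, Small) with payoffs (20, 18).
Now find the simultaneous Nash equilibrium.
Alto's best replies: Small→S; Medium→XL; Large→L.
Brio's best replies: S→Medium; M→Medium; L→Small; XL→Medium.
Only (XL, Medium) has each player best-responding; Nash payoffs (20, 13).
Brio's commitment gain: 18 − 13 = 5.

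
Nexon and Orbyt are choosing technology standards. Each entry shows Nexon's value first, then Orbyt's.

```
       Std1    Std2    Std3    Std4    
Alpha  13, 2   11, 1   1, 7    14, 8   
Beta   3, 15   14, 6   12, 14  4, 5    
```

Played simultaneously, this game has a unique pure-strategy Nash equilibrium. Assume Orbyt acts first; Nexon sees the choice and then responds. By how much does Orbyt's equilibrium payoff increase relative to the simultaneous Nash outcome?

Work backward from Nexon's decision.
- Std1: Nexon compares 13, 3 and picks Alpha; Orbyt would get 2.
- Std2: Nexon compares 11, 14 and picks Beta; Orbyt would get 6.
- Std3: Nexon compares 1, 12 and picks Beta; Orbyt would get 14.
- Std4: Nexon compares 14, 4 and picks Alpha; Orbyt would get 8.
Orbyt's induced payoffs are 2, 6, 14, 8, so Orbyt commits to Std3. Subgame-perfect outcome: (Beta, Std3) with payoffs (12, 14).
Now find the simultaneous Nash equilibrium.
Nexon's best replies: Std1→Alpha; Std2→Beta; Std3→Beta; Std4→Alpha.
Orbyt's best replies: Alpha→Std4; Beta→Std1.
Only (Alpha, Std4) has each player best-responding; Nash payoffs (14, 8).
Orbyt's commitment gain: 14 − 8 = 6.

6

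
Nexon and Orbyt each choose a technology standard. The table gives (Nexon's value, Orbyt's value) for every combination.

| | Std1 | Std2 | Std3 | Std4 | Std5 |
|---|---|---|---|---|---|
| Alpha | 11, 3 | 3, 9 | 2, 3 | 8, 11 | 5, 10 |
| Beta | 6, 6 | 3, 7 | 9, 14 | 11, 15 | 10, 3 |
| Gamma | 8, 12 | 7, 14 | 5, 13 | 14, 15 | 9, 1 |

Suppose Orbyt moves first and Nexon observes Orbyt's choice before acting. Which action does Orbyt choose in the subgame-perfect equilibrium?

Work backward from Nexon's decision.
- Std1: Nexon compares 11, 6, 8 and picks Alpha; Orbyt would get 3.
- Std2: Nexon compares 3, 3, 7 and picks Gamma; Orbyt would get 14.
- Std3: Nexon compares 2, 9, 5 and picks Beta; Orbyt would get 14.
- Std4: Nexon compares 8, 11, 14 and picks Gamma; Orbyt would get 15.
- Std5: Nexon compares 5, 10, 9 and picks Beta; Orbyt would get 3.
Maximizing over 3, 14, 14, 15, 3, Orbyt chooses Std4. Subgame-perfect outcome: (Gamma, Std4) with payoffs (14, 15).

Std4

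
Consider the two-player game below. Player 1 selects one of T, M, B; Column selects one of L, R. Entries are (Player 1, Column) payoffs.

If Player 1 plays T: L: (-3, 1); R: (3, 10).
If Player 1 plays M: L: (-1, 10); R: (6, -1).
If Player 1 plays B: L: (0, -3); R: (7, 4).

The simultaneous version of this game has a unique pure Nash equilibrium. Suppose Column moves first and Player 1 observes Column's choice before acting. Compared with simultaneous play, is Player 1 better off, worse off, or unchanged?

Player 1 best-responds to each possible Column move:
- L: BR = B, leader payoff -3.
- R: BR = B, leader payoff 4.
Column's induced payoffs are -3, 4, so Column commits to R. Subgame-perfect outcome: (B, R) with payoffs (7, 4).
Under simultaneous play:
Player 1's best replies: L→B; R→B.
Column's best replies: T→R; M→L; B→R.
Only (B, R) has each player best-responding; Nash payoffs (7, 4).
Player 1 earns 7 sequentially versus 7 at the Nash outcome: unchanged.

unchanged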